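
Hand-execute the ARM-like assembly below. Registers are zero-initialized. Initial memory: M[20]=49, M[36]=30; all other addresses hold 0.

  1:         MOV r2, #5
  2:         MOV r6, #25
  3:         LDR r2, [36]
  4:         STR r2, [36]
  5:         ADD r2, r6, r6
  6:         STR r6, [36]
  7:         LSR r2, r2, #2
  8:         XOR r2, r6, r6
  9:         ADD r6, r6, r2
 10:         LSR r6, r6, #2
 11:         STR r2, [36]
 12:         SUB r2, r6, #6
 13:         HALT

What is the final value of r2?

r2=5
r6=25
r2=M[36]=30
STR r2, [36] → M[36]=30
r2=25+25=50
STR r6, [36] → M[36]=25
r2=50>>2=12
r2=25^25=0
r6=25+0=25
r6=25>>2=6
STR r2, [36] → M[36]=0
r2=6-6=0
halt.

0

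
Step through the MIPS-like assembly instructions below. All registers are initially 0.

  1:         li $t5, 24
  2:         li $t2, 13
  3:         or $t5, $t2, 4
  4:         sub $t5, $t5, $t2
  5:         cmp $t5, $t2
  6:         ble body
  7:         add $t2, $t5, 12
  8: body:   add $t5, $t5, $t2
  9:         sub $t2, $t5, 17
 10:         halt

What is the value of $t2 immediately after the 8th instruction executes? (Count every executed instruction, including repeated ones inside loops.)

li $t5, 24 → $t5=24
li $t2, 13 → $t2=13
or $t5, $t2, 4 → $t5=13|4=13
sub $t5, $t5, $t2 → $t5=13-13=0
cmp $t5, $t2  (cmp 0,13)
ble body: taken
add $t5, $t5, $t2 → $t5=0+13=13
sub $t2, $t5, 17 → $t2=13-17=-4
After step 8: $t2 = -4.

-4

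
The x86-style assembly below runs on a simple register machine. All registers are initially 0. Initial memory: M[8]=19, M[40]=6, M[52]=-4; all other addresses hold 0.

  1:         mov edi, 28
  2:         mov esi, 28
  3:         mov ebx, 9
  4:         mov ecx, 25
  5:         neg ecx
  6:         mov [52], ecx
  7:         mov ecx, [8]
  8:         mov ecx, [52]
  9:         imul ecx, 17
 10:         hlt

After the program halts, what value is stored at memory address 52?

after mov edi, 28: edi=28
after mov esi, 28: esi=28
after mov ebx, 9: ebx=9
after mov ecx, 25: ecx=25
after neg ecx: ecx=-(25)=-25
mov [52], ecx → M[52]=-25
after mov ecx, [8]: ecx=M[8]=19
after mov ecx, [52]: ecx=M[52]=-25
after imul ecx, 17: ecx=(-25)*17=-425
halt.

-25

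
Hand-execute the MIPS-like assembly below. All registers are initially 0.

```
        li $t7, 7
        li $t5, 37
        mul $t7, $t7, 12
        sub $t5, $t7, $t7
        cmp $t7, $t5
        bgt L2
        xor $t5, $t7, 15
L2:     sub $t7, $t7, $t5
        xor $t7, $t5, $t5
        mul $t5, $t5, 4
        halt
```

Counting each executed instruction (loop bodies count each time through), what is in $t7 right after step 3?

84

li $t7, 7 → $t7=7
li $t5, 37 → $t5=37
mul $t7, $t7, 12 → $t7=7*12=84
After step 3: $t7 = 84.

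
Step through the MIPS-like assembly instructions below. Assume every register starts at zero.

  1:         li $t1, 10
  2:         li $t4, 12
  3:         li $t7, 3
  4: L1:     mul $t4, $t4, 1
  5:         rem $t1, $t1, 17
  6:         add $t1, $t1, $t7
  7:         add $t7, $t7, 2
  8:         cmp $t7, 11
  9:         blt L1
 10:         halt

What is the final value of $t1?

17

$t1=10
$t4=12
$t7=3
$t4=12*1=12
$t1=10%17=10
$t1=10+3=13
$t7=3+2=5
cmp $t7, 11  (cmp 5,11)
blt L1: taken
$t4=12*1=12
$t1=13%17=13
$t1=13+5=18
$t7=5+2=7
cmp $t7, 11  (cmp 7,11)
blt L1: taken
$t4=12*1=12
$t1=18%17=1
$t1=1+7=8
$t7=7+2=9
cmp $t7, 11  (cmp 9,11)
blt L1: taken
$t4=12*1=12
$t1=8%17=8
$t1=8+9=17
$t7=9+2=11
cmp $t7, 11  (cmp 11,11)
blt L1: not taken
halt.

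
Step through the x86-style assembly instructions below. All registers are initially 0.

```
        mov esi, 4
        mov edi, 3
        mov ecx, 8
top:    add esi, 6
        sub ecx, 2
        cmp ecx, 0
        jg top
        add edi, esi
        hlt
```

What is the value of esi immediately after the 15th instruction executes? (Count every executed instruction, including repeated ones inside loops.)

mov esi, 4 → esi=4
mov edi, 3 → edi=3
mov ecx, 8 → ecx=8
add esi, 6 → esi=4+6=10
sub ecx, 2 → ecx=8-2=6
cmp ecx, 0  (cmp 6,0)
jg top: taken
add esi, 6 → esi=10+6=16
sub ecx, 2 → ecx=6-2=4
cmp ecx, 0  (cmp 4,0)
jg top: taken
add esi, 6 → esi=16+6=22
sub ecx, 2 → ecx=4-2=2
cmp ecx, 0  (cmp 2,0)
jg top: taken
After step 15: esi = 22.

22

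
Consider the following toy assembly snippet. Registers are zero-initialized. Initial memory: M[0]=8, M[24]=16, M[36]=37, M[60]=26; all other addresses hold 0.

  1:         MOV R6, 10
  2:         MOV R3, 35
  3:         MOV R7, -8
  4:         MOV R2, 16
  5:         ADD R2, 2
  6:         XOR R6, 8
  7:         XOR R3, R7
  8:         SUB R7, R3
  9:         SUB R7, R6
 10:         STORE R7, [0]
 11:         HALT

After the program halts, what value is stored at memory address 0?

after MOV R6, 10: R6=10
after MOV R3, 35: R3=35
after MOV R7, -8: R7=-8
after MOV R2, 16: R2=16
after ADD R2, 2: R2=16+2=18
after XOR R6, 8: R6=10^8=2
after XOR R3, R7: R3=35^(-8)=-37
after SUB R7, R3: R7=(-8)-(-37)=29
after SUB R7, R6: R7=29-2=27
STORE R7, [0] → M[0]=27
halt.

27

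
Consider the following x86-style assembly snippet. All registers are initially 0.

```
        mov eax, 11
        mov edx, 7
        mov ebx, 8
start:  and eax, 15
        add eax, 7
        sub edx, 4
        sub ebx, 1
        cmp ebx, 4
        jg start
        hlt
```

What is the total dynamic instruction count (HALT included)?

after mov eax, 11: eax=11
after mov edx, 7: edx=7
after mov ebx, 8: ebx=8
after and eax, 15: eax=11&15=11
after add eax, 7: eax=11+7=18
after sub edx, 4: edx=7-4=3
after sub ebx, 1: ebx=8-1=7
cmp ebx, 4  (cmp 7,4)
jg start: taken
after and eax, 15: eax=18&15=2
after add eax, 7: eax=2+7=9
after sub edx, 4: edx=3-4=-1
after sub ebx, 1: ebx=7-1=6
cmp ebx, 4  (cmp 6,4)
jg start: taken
after and eax, 15: eax=9&15=9
after add eax, 7: eax=9+7=16
after sub edx, 4: edx=(-1)-4=-5
after sub ebx, 1: ebx=6-1=5
cmp ebx, 4  (cmp 5,4)
jg start: taken
after and eax, 15: eax=16&15=0
after add eax, 7: eax=0+7=7
after sub edx, 4: edx=(-5)-4=-9
after sub ebx, 1: ebx=5-1=4
cmp ebx, 4  (cmp 4,4)
jg start: not taken
halt.
Total executed instructions: 28.

28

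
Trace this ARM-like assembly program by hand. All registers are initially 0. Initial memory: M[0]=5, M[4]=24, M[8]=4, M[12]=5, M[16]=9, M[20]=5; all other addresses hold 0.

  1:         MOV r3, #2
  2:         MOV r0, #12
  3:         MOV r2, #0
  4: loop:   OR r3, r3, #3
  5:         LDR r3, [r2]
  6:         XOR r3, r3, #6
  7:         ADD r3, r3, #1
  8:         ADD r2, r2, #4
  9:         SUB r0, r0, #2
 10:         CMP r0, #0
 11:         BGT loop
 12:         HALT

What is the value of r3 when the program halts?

r3=2
r0=12
r2=0
r3=2|3=3
r3=M[0]=5
r3=5^6=3
r3=3+1=4
r2=0+4=4
r0=12-2=10
CMP r0, #0  (cmp 10,0)
BGT loop: taken
r3=4|3=7
r3=M[4]=24
r3=24^6=30
r3=30+1=31
r2=4+4=8
r0=10-2=8
CMP r0, #0  (cmp 8,0)
BGT loop: taken
r3=31|3=31
r3=M[8]=4
r3=4^6=2
r3=2+1=3
r2=8+4=12
r0=8-2=6
CMP r0, #0  (cmp 6,0)
BGT loop: taken
r3=3|3=3
r3=M[12]=5
r3=5^6=3
r3=3+1=4
r2=12+4=16
r0=6-2=4
CMP r0, #0  (cmp 4,0)
BGT loop: taken
r3=4|3=7
r3=M[16]=9
r3=9^6=15
r3=15+1=16
r2=16+4=20
r0=4-2=2
CMP r0, #0  (cmp 2,0)
BGT loop: taken
r3=16|3=19
r3=M[20]=5
r3=5^6=3
r3=3+1=4
r2=20+4=24
r0=2-2=0
CMP r0, #0  (cmp 0,0)
BGT loop: not taken
halt.

4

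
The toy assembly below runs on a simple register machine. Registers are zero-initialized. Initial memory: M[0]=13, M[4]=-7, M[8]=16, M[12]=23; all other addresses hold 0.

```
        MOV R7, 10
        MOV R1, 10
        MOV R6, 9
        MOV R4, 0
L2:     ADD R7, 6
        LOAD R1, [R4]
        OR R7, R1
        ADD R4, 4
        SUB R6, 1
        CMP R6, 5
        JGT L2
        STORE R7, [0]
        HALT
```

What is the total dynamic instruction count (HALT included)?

after MOV R7, 10: R7=10
after MOV R1, 10: R1=10
after MOV R6, 9: R6=9
after MOV R4, 0: R4=0
after ADD R7, 6: R7=10+6=16
after LOAD R1, [R4]: R1=M[0]=13
after OR R7, R1: R7=16|13=29
after ADD R4, 4: R4=0+4=4
after SUB R6, 1: R6=9-1=8
CMP R6, 5  (cmp 8,5)
JGT L2: taken
after ADD R7, 6: R7=29+6=35
after LOAD R1, [R4]: R1=M[4]=-7
after OR R7, R1: R7=35|(-7)=-5
after ADD R4, 4: R4=4+4=8
after SUB R6, 1: R6=8-1=7
CMP R6, 5  (cmp 7,5)
JGT L2: taken
after ADD R7, 6: R7=(-5)+6=1
after LOAD R1, [R4]: R1=M[8]=16
after OR R7, R1: R7=1|16=17
after ADD R4, 4: R4=8+4=12
after SUB R6, 1: R6=7-1=6
CMP R6, 5  (cmp 6,5)
JGT L2: taken
after ADD R7, 6: R7=17+6=23
after LOAD R1, [R4]: R1=M[12]=23
after OR R7, R1: R7=23|23=23
after ADD R4, 4: R4=12+4=16
after SUB R6, 1: R6=6-1=5
CMP R6, 5  (cmp 5,5)
JGT L2: not taken
STORE R7, [0] → M[0]=23
halt.
Total executed instructions: 34.

34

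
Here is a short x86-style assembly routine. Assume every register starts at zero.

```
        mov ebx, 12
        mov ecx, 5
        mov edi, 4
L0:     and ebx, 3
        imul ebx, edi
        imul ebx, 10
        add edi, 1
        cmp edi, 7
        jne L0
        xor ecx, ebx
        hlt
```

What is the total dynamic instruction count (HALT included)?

mov ebx, 12 → ebx=12
mov ecx, 5 → ecx=5
mov edi, 4 → edi=4
and ebx, 3 → ebx=12&3=0
imul ebx, edi → ebx=0*4=0
imul ebx, 10 → ebx=0*10=0
add edi, 1 → edi=4+1=5
cmp edi, 7  (cmp 5,7)
jne L0: taken
and ebx, 3 → ebx=0&3=0
imul ebx, edi → ebx=0*5=0
imul ebx, 10 → ebx=0*10=0
add edi, 1 → edi=5+1=6
cmp edi, 7  (cmp 6,7)
jne L0: taken
and ebx, 3 → ebx=0&3=0
imul ebx, edi → ebx=0*6=0
imul ebx, 10 → ebx=0*10=0
add edi, 1 → edi=6+1=7
cmp edi, 7  (cmp 7,7)
jne L0: not taken
xor ecx, ebx → ecx=5^0=5
halt.
Total executed instructions: 23.

23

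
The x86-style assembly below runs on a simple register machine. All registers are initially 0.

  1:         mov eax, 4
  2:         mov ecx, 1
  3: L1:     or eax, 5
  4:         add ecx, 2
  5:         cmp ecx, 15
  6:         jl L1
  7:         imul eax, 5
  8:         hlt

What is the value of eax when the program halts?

after mov eax, 4: eax=4
after mov ecx, 1: ecx=1
after or eax, 5: eax=4|5=5
after add ecx, 2: ecx=1+2=3
cmp ecx, 15  (cmp 3,15)
jl L1: taken
after or eax, 5: eax=5|5=5
after add ecx, 2: ecx=3+2=5
cmp ecx, 15  (cmp 5,15)
jl L1: taken
after or eax, 5: eax=5|5=5
after add ecx, 2: ecx=5+2=7
cmp ecx, 15  (cmp 7,15)
jl L1: taken
after or eax, 5: eax=5|5=5
after add ecx, 2: ecx=7+2=9
cmp ecx, 15  (cmp 9,15)
jl L1: taken
after or eax, 5: eax=5|5=5
after add ecx, 2: ecx=9+2=11
cmp ecx, 15  (cmp 11,15)
jl L1: taken
after or eax, 5: eax=5|5=5
after add ecx, 2: ecx=11+2=13
cmp ecx, 15  (cmp 13,15)
jl L1: taken
after or eax, 5: eax=5|5=5
after add ecx, 2: ecx=13+2=15
cmp ecx, 15  (cmp 15,15)
jl L1: not taken
after imul eax, 5: eax=5*5=25
halt.

25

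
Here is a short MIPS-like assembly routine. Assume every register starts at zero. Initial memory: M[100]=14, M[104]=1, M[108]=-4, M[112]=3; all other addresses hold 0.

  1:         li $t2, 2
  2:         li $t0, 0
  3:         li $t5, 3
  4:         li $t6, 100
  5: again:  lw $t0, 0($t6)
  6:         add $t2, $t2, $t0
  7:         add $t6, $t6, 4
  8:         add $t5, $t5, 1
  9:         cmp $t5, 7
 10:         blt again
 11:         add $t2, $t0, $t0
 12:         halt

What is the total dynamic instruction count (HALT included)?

after li $t2, 2: $t2=2
after li $t0, 0: $t0=0
after li $t5, 3: $t5=3
after li $t6, 100: $t6=100
after lw $t0, 0($t6): $t0=M[100]=14
after add $t2, $t2, $t0: $t2=2+14=16
after add $t6, $t6, 4: $t6=100+4=104
after add $t5, $t5, 1: $t5=3+1=4
cmp $t5, 7  (cmp 4,7)
blt again: taken
after lw $t0, 0($t6): $t0=M[104]=1
after add $t2, $t2, $t0: $t2=16+1=17
after add $t6, $t6, 4: $t6=104+4=108
after add $t5, $t5, 1: $t5=4+1=5
cmp $t5, 7  (cmp 5,7)
blt again: taken
after lw $t0, 0($t6): $t0=M[108]=-4
after add $t2, $t2, $t0: $t2=17+(-4)=13
after add $t6, $t6, 4: $t6=108+4=112
after add $t5, $t5, 1: $t5=5+1=6
cmp $t5, 7  (cmp 6,7)
blt again: taken
after lw $t0, 0($t6): $t0=M[112]=3
after add $t2, $t2, $t0: $t2=13+3=16
after add $t6, $t6, 4: $t6=112+4=116
after add $t5, $t5, 1: $t5=6+1=7
cmp $t5, 7  (cmp 7,7)
blt again: not taken
after add $t2, $t0, $t0: $t2=3+3=6
halt.
Total executed instructions: 30.

30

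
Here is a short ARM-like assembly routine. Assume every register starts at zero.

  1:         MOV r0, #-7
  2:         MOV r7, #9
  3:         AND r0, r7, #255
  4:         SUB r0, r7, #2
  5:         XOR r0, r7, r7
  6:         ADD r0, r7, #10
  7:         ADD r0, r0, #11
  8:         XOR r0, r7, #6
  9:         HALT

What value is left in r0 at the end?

15

MOV r0, #-7 → r0=-7
MOV r7, #9 → r7=9
AND r0, r7, #255 → r0=9&255=9
SUB r0, r7, #2 → r0=9-2=7
XOR r0, r7, r7 → r0=9^9=0
ADD r0, r7, #10 → r0=9+10=19
ADD r0, r0, #11 → r0=19+11=30
XOR r0, r7, #6 → r0=9^6=15
halt.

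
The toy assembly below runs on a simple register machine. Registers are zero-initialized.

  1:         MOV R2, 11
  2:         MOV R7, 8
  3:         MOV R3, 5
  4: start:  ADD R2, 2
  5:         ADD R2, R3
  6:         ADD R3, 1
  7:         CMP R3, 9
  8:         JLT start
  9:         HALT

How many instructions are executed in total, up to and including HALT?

R2=11
R7=8
R3=5
R2=11+2=13
R2=13+5=18
R3=5+1=6
CMP R3, 9  (cmp 6,9)
JLT start: taken
R2=18+2=20
R2=20+6=26
R3=6+1=7
CMP R3, 9  (cmp 7,9)
JLT start: taken
R2=26+2=28
R2=28+7=35
R3=7+1=8
CMP R3, 9  (cmp 8,9)
JLT start: taken
R2=35+2=37
R2=37+8=45
R3=8+1=9
CMP R3, 9  (cmp 9,9)
JLT start: not taken
halt.
Total executed instructions: 24.

24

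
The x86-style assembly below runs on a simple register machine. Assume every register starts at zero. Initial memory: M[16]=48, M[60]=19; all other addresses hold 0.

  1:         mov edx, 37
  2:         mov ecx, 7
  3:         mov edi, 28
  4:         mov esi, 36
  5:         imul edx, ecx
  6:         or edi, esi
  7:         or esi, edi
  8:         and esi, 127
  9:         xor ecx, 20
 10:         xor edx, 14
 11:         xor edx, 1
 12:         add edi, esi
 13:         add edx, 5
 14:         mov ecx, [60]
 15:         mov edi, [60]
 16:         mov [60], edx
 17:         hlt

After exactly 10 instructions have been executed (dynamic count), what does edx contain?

269

mov edx, 37 → edx=37
mov ecx, 7 → ecx=7
mov edi, 28 → edi=28
mov esi, 36 → esi=36
imul edx, ecx → edx=37*7=259
or edi, esi → edi=28|36=60
or esi, edi → esi=36|60=60
and esi, 127 → esi=60&127=60
xor ecx, 20 → ecx=7^20=19
xor edx, 14 → edx=259^14=269
After step 10: edx = 269.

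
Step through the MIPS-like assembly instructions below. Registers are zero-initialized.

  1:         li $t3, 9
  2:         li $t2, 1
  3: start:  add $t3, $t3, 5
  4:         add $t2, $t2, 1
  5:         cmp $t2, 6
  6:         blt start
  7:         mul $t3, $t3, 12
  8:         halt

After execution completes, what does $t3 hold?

408

$t3=9
$t2=1
$t3=9+5=14
$t2=1+1=2
cmp $t2, 6  (cmp 2,6)
blt start: taken
$t3=14+5=19
$t2=2+1=3
cmp $t2, 6  (cmp 3,6)
blt start: taken
$t3=19+5=24
$t2=3+1=4
cmp $t2, 6  (cmp 4,6)
blt start: taken
$t3=24+5=29
$t2=4+1=5
cmp $t2, 6  (cmp 5,6)
blt start: taken
$t3=29+5=34
$t2=5+1=6
cmp $t2, 6  (cmp 6,6)
blt start: not taken
$t3=34*12=408
halt.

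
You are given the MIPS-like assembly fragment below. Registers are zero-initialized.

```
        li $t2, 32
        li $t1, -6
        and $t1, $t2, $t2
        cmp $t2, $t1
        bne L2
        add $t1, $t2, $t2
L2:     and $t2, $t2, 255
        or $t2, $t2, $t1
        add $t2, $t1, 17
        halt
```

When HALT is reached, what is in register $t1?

64

li $t2, 32 → $t2=32
li $t1, -6 → $t1=-6
and $t1, $t2, $t2 → $t1=32&32=32
cmp $t2, $t1  (cmp 32,32)
bne L2: not taken
add $t1, $t2, $t2 → $t1=32+32=64
and $t2, $t2, 255 → $t2=32&255=32
or $t2, $t2, $t1 → $t2=32|64=96
add $t2, $t1, 17 → $t2=64+17=81
halt.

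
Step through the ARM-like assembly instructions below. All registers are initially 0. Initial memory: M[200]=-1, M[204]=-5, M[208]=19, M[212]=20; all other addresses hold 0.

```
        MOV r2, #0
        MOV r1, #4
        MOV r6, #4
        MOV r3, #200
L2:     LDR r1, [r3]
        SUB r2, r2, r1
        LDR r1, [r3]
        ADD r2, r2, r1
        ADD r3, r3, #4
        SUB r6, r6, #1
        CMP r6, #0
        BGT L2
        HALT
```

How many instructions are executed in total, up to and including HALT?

MOV r2, #0 → r2=0
MOV r1, #4 → r1=4
MOV r6, #4 → r6=4
MOV r3, #200 → r3=200
LDR r1, [r3] → r1=M[200]=-1
SUB r2, r2, r1 → r2=0-(-1)=1
LDR r1, [r3] → r1=M[200]=-1
ADD r2, r2, r1 → r2=1+(-1)=0
ADD r3, r3, #4 → r3=200+4=204
SUB r6, r6, #1 → r6=4-1=3
CMP r6, #0  (cmp 3,0)
BGT L2: taken
LDR r1, [r3] → r1=M[204]=-5
SUB r2, r2, r1 → r2=0-(-5)=5
LDR r1, [r3] → r1=M[204]=-5
ADD r2, r2, r1 → r2=5+(-5)=0
ADD r3, r3, #4 → r3=204+4=208
SUB r6, r6, #1 → r6=3-1=2
CMP r6, #0  (cmp 2,0)
BGT L2: taken
LDR r1, [r3] → r1=M[208]=19
SUB r2, r2, r1 → r2=0-19=-19
LDR r1, [r3] → r1=M[208]=19
ADD r2, r2, r1 → r2=(-19)+19=0
ADD r3, r3, #4 → r3=208+4=212
SUB r6, r6, #1 → r6=2-1=1
CMP r6, #0  (cmp 1,0)
BGT L2: taken
LDR r1, [r3] → r1=M[212]=20
SUB r2, r2, r1 → r2=0-20=-20
LDR r1, [r3] → r1=M[212]=20
ADD r2, r2, r1 → r2=(-20)+20=0
ADD r3, r3, #4 → r3=212+4=216
SUB r6, r6, #1 → r6=1-1=0
CMP r6, #0  (cmp 0,0)
BGT L2: not taken
halt.
Total executed instructions: 37.

37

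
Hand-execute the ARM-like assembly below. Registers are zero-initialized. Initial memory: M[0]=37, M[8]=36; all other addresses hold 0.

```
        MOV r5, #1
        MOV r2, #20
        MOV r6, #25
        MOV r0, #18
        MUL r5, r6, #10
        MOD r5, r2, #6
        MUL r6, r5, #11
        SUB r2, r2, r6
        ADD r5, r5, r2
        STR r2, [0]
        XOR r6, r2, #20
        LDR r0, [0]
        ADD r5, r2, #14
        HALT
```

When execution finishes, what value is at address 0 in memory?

-2

MOV r5, #1 → r5=1
MOV r2, #20 → r2=20
MOV r6, #25 → r6=25
MOV r0, #18 → r0=18
MUL r5, r6, #10 → r5=25*10=250
MOD r5, r2, #6 → r5=20%6=2
MUL r6, r5, #11 → r6=2*11=22
SUB r2, r2, r6 → r2=20-22=-2
ADD r5, r5, r2 → r5=2+(-2)=0
STR r2, [0] → M[0]=-2
XOR r6, r2, #20 → r6=(-2)^20=-22
LDR r0, [0] → r0=M[0]=-2
ADD r5, r2, #14 → r5=(-2)+14=12
halt.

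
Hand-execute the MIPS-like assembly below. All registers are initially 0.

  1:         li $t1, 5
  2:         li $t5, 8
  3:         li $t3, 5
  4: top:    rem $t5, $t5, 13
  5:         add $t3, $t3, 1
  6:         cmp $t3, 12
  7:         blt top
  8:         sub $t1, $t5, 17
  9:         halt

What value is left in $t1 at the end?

-9

$t1=5
$t5=8
$t3=5
$t5=8%13=8
$t3=5+1=6
cmp $t3, 12  (cmp 6,12)
blt top: taken
$t5=8%13=8
$t3=6+1=7
cmp $t3, 12  (cmp 7,12)
blt top: taken
$t5=8%13=8
$t3=7+1=8
cmp $t3, 12  (cmp 8,12)
blt top: taken
$t5=8%13=8
$t3=8+1=9
cmp $t3, 12  (cmp 9,12)
blt top: taken
$t5=8%13=8
$t3=9+1=10
cmp $t3, 12  (cmp 10,12)
blt top: taken
$t5=8%13=8
$t3=10+1=11
cmp $t3, 12  (cmp 11,12)
blt top: taken
$t5=8%13=8
$t3=11+1=12
cmp $t3, 12  (cmp 12,12)
blt top: not taken
$t1=8-17=-9
halt.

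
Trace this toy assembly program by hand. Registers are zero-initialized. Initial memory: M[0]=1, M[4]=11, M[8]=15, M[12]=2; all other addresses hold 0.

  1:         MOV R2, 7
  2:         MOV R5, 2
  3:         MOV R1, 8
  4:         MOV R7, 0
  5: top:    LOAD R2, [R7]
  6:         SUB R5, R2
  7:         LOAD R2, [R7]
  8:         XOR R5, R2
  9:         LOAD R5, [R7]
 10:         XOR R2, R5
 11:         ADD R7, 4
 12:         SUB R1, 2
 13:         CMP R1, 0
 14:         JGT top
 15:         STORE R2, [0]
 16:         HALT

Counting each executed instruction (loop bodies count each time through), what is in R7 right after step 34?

R2=7
R5=2
R1=8
R7=0
R2=M[0]=1
R5=2-1=1
R2=M[0]=1
R5=1^1=0
R5=M[0]=1
R2=1^1=0
R7=0+4=4
R1=8-2=6
CMP R1, 0  (cmp 6,0)
JGT top: taken
R2=M[4]=11
R5=1-11=-10
R2=M[4]=11
R5=(-10)^11=-3
R5=M[4]=11
R2=11^11=0
R7=4+4=8
R1=6-2=4
CMP R1, 0  (cmp 4,0)
JGT top: taken
R2=M[8]=15
R5=11-15=-4
R2=M[8]=15
R5=(-4)^15=-13
R5=M[8]=15
R2=15^15=0
R7=8+4=12
R1=4-2=2
CMP R1, 0  (cmp 2,0)
JGT top: taken
After step 34: R7 = 12.

12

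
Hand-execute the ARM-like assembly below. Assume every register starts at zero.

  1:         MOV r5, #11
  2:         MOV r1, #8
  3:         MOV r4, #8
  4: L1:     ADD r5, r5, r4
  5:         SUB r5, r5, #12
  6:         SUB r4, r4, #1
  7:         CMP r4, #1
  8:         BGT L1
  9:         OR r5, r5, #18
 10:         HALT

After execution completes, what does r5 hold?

after MOV r5, #11: r5=11
after MOV r1, #8: r1=8
after MOV r4, #8: r4=8
after ADD r5, r5, r4: r5=11+8=19
after SUB r5, r5, #12: r5=19-12=7
after SUB r4, r4, #1: r4=8-1=7
CMP r4, #1  (cmp 7,1)
BGT L1: taken
after ADD r5, r5, r4: r5=7+7=14
after SUB r5, r5, #12: r5=14-12=2
after SUB r4, r4, #1: r4=7-1=6
CMP r4, #1  (cmp 6,1)
BGT L1: taken
after ADD r5, r5, r4: r5=2+6=8
after SUB r5, r5, #12: r5=8-12=-4
after SUB r4, r4, #1: r4=6-1=5
CMP r4, #1  (cmp 5,1)
BGT L1: taken
after ADD r5, r5, r4: r5=(-4)+5=1
after SUB r5, r5, #12: r5=1-12=-11
after SUB r4, r4, #1: r4=5-1=4
CMP r4, #1  (cmp 4,1)
BGT L1: taken
after ADD r5, r5, r4: r5=(-11)+4=-7
after SUB r5, r5, #12: r5=(-7)-12=-19
after SUB r4, r4, #1: r4=4-1=3
CMP r4, #1  (cmp 3,1)
BGT L1: taken
after ADD r5, r5, r4: r5=(-19)+3=-16
after SUB r5, r5, #12: r5=(-16)-12=-28
after SUB r4, r4, #1: r4=3-1=2
CMP r4, #1  (cmp 2,1)
BGT L1: taken
after ADD r5, r5, r4: r5=(-28)+2=-26
after SUB r5, r5, #12: r5=(-26)-12=-38
after SUB r4, r4, #1: r4=2-1=1
CMP r4, #1  (cmp 1,1)
BGT L1: not taken
after OR r5, r5, #18: r5=(-38)|18=-38
halt.

-38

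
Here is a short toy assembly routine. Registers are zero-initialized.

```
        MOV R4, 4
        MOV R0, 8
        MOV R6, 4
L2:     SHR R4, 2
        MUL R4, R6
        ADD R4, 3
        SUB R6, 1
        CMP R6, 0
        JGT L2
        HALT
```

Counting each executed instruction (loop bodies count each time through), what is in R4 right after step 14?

6

MOV R4, 4 → R4=4
MOV R0, 8 → R0=8
MOV R6, 4 → R6=4
SHR R4, 2 → R4=4>>2=1
MUL R4, R6 → R4=1*4=4
ADD R4, 3 → R4=4+3=7
SUB R6, 1 → R6=4-1=3
CMP R6, 0  (cmp 3,0)
JGT L2: taken
SHR R4, 2 → R4=7>>2=1
MUL R4, R6 → R4=1*3=3
ADD R4, 3 → R4=3+3=6
SUB R6, 1 → R6=3-1=2
CMP R6, 0  (cmp 2,0)
After step 14: R4 = 6.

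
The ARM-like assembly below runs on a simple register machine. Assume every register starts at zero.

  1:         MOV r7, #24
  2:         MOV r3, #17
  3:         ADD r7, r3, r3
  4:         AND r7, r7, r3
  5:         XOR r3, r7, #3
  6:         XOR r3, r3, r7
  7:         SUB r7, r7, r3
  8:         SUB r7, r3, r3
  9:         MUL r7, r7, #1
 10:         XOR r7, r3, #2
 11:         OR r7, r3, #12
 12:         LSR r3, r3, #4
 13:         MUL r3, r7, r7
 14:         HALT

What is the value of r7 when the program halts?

15

r7=24
r3=17
r7=17+17=34
r7=34&17=0
r3=0^3=3
r3=3^0=3
r7=0-3=-3
r7=3-3=0
r7=0*1=0
r7=3^2=1
r7=3|12=15
r3=3>>4=0
r3=15*15=225
halt.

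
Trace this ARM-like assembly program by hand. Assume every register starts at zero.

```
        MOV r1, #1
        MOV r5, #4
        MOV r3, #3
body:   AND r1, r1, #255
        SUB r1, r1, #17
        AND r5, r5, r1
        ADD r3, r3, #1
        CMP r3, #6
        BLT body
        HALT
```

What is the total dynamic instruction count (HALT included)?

22

r1=1
r5=4
r3=3
r1=1&255=1
r1=1-17=-16
r5=4&(-16)=0
r3=3+1=4
CMP r3, #6  (cmp 4,6)
BLT body: taken
r1=(-16)&255=240
r1=240-17=223
r5=0&223=0
r3=4+1=5
CMP r3, #6  (cmp 5,6)
BLT body: taken
r1=223&255=223
r1=223-17=206
r5=0&206=0
r3=5+1=6
CMP r3, #6  (cmp 6,6)
BLT body: not taken
halt.
Total executed instructions: 22.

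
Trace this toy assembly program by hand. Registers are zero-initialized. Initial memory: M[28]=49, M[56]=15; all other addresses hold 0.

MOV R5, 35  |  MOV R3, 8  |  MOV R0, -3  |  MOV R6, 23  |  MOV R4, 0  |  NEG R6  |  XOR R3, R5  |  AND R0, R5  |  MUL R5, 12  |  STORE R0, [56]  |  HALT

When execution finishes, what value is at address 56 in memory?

R5=35
R3=8
R0=-3
R6=23
R4=0
R6=-(23)=-23
R3=8^35=43
R0=(-3)&35=33
R5=35*12=420
STORE R0, [56] → M[56]=33
halt.

33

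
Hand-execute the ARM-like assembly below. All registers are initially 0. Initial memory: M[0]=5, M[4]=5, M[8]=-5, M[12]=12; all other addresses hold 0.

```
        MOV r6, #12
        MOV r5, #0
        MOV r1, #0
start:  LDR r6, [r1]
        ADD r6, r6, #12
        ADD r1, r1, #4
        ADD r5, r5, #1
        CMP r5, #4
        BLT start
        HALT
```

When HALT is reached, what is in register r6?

24

after MOV r6, #12: r6=12
after MOV r5, #0: r5=0
after MOV r1, #0: r1=0
after LDR r6, [r1]: r6=M[0]=5
after ADD r6, r6, #12: r6=5+12=17
after ADD r1, r1, #4: r1=0+4=4
after ADD r5, r5, #1: r5=0+1=1
CMP r5, #4  (cmp 1,4)
BLT start: taken
after LDR r6, [r1]: r6=M[4]=5
after ADD r6, r6, #12: r6=5+12=17
after ADD r1, r1, #4: r1=4+4=8
after ADD r5, r5, #1: r5=1+1=2
CMP r5, #4  (cmp 2,4)
BLT start: taken
after LDR r6, [r1]: r6=M[8]=-5
after ADD r6, r6, #12: r6=(-5)+12=7
after ADD r1, r1, #4: r1=8+4=12
after ADD r5, r5, #1: r5=2+1=3
CMP r5, #4  (cmp 3,4)
BLT start: taken
after LDR r6, [r1]: r6=M[12]=12
after ADD r6, r6, #12: r6=12+12=24
after ADD r1, r1, #4: r1=12+4=16
after ADD r5, r5, #1: r5=3+1=4
CMP r5, #4  (cmp 4,4)
BLT start: not taken
halt.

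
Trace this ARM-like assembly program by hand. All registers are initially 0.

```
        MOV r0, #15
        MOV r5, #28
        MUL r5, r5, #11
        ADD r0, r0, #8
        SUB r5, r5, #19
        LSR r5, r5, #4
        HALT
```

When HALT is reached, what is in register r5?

MOV r0, #15 → r0=15
MOV r5, #28 → r5=28
MUL r5, r5, #11 → r5=28*11=308
ADD r0, r0, #8 → r0=15+8=23
SUB r5, r5, #19 → r5=308-19=289
LSR r5, r5, #4 → r5=289>>4=18
halt.

18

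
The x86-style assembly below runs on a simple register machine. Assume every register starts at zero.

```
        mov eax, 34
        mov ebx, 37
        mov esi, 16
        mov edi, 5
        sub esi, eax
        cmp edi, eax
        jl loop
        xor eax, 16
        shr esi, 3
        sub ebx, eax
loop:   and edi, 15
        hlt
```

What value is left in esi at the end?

mov eax, 34 → eax=34
mov ebx, 37 → ebx=37
mov esi, 16 → esi=16
mov edi, 5 → edi=5
sub esi, eax → esi=16-34=-18
cmp edi, eax  (cmp 5,34)
jl loop: taken
and edi, 15 → edi=5&15=5
halt.

-18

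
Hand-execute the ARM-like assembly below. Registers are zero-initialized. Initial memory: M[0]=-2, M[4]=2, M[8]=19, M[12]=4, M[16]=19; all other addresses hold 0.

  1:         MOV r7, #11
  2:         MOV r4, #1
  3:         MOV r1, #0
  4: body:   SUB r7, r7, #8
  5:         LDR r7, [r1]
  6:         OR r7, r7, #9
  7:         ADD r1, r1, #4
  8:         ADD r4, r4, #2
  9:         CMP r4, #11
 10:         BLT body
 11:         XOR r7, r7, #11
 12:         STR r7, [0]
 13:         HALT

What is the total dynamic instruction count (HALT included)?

41

after MOV r7, #11: r7=11
after MOV r4, #1: r4=1
after MOV r1, #0: r1=0
after SUB r7, r7, #8: r7=11-8=3
after LDR r7, [r1]: r7=M[0]=-2
after OR r7, r7, #9: r7=(-2)|9=-1
after ADD r1, r1, #4: r1=0+4=4
after ADD r4, r4, #2: r4=1+2=3
CMP r4, #11  (cmp 3,11)
BLT body: taken
after SUB r7, r7, #8: r7=(-1)-8=-9
after LDR r7, [r1]: r7=M[4]=2
after OR r7, r7, #9: r7=2|9=11
after ADD r1, r1, #4: r1=4+4=8
after ADD r4, r4, #2: r4=3+2=5
CMP r4, #11  (cmp 5,11)
BLT body: taken
after SUB r7, r7, #8: r7=11-8=3
after LDR r7, [r1]: r7=M[8]=19
after OR r7, r7, #9: r7=19|9=27
after ADD r1, r1, #4: r1=8+4=12
after ADD r4, r4, #2: r4=5+2=7
CMP r4, #11  (cmp 7,11)
BLT body: taken
after SUB r7, r7, #8: r7=27-8=19
after LDR r7, [r1]: r7=M[12]=4
after OR r7, r7, #9: r7=4|9=13
after ADD r1, r1, #4: r1=12+4=16
after ADD r4, r4, #2: r4=7+2=9
CMP r4, #11  (cmp 9,11)
BLT body: taken
after SUB r7, r7, #8: r7=13-8=5
after LDR r7, [r1]: r7=M[16]=19
after OR r7, r7, #9: r7=19|9=27
after ADD r1, r1, #4: r1=16+4=20
after ADD r4, r4, #2: r4=9+2=11
CMP r4, #11  (cmp 11,11)
BLT body: not taken
after XOR r7, r7, #11: r7=27^11=16
STR r7, [0] → M[0]=16
halt.
Total executed instructions: 41.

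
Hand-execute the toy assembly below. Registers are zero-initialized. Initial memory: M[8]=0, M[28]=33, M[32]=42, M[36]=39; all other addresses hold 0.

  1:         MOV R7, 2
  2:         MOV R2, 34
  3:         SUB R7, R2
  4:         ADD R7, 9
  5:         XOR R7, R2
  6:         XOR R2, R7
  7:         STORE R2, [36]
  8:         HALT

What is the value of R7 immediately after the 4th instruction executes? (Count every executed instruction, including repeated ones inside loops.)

MOV R7, 2 → R7=2
MOV R2, 34 → R2=34
SUB R7, R2 → R7=2-34=-32
ADD R7, 9 → R7=(-32)+9=-23
After step 4: R7 = -23.

-23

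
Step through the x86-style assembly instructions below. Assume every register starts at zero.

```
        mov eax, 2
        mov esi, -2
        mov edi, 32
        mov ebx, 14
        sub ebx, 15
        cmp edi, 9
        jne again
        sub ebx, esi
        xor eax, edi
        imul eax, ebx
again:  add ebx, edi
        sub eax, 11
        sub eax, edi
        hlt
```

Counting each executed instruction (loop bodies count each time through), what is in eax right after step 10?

-41

mov eax, 2 → eax=2
mov esi, -2 → esi=-2
mov edi, 32 → edi=32
mov ebx, 14 → ebx=14
sub ebx, 15 → ebx=14-15=-1
cmp edi, 9  (cmp 32,9)
jne again: taken
add ebx, edi → ebx=(-1)+32=31
sub eax, 11 → eax=2-11=-9
sub eax, edi → eax=(-9)-32=-41
After step 10: eax = -41.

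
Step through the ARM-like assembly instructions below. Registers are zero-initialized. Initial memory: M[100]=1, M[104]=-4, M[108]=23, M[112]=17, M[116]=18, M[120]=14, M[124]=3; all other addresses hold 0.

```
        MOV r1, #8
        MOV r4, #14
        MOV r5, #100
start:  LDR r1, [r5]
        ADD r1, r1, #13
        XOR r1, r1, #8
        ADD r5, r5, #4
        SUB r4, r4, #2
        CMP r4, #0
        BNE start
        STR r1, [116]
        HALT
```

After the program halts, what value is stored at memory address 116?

24

after MOV r1, #8: r1=8
after MOV r4, #14: r4=14
after MOV r5, #100: r5=100
after LDR r1, [r5]: r1=M[100]=1
after ADD r1, r1, #13: r1=1+13=14
after XOR r1, r1, #8: r1=14^8=6
after ADD r5, r5, #4: r5=100+4=104
after SUB r4, r4, #2: r4=14-2=12
CMP r4, #0  (cmp 12,0)
BNE start: taken
after LDR r1, [r5]: r1=M[104]=-4
after ADD r1, r1, #13: r1=(-4)+13=9
after XOR r1, r1, #8: r1=9^8=1
after ADD r5, r5, #4: r5=104+4=108
after SUB r4, r4, #2: r4=12-2=10
CMP r4, #0  (cmp 10,0)
BNE start: taken
after LDR r1, [r5]: r1=M[108]=23
after ADD r1, r1, #13: r1=23+13=36
after XOR r1, r1, #8: r1=36^8=44
after ADD r5, r5, #4: r5=108+4=112
after SUB r4, r4, #2: r4=10-2=8
CMP r4, #0  (cmp 8,0)
BNE start: taken
after LDR r1, [r5]: r1=M[112]=17
after ADD r1, r1, #13: r1=17+13=30
after XOR r1, r1, #8: r1=30^8=22
after ADD r5, r5, #4: r5=112+4=116
after SUB r4, r4, #2: r4=8-2=6
CMP r4, #0  (cmp 6,0)
BNE start: taken
after LDR r1, [r5]: r1=M[116]=18
after ADD r1, r1, #13: r1=18+13=31
after XOR r1, r1, #8: r1=31^8=23
after ADD r5, r5, #4: r5=116+4=120
after SUB r4, r4, #2: r4=6-2=4
CMP r4, #0  (cmp 4,0)
BNE start: taken
after LDR r1, [r5]: r1=M[120]=14
after ADD r1, r1, #13: r1=14+13=27
after XOR r1, r1, #8: r1=27^8=19
after ADD r5, r5, #4: r5=120+4=124
after SUB r4, r4, #2: r4=4-2=2
CMP r4, #0  (cmp 2,0)
BNE start: taken
after LDR r1, [r5]: r1=M[124]=3
after ADD r1, r1, #13: r1=3+13=16
after XOR r1, r1, #8: r1=16^8=24
after ADD r5, r5, #4: r5=124+4=128
after SUB r4, r4, #2: r4=2-2=0
CMP r4, #0  (cmp 0,0)
BNE start: not taken
STR r1, [116] → M[116]=24
halt.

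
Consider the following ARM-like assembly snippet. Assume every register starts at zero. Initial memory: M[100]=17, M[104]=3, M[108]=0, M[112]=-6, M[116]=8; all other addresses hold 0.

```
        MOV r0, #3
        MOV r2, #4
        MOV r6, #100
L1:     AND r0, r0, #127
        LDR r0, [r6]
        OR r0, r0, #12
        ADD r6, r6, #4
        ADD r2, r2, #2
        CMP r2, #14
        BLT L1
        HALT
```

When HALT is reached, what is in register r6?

120

MOV r0, #3 → r0=3
MOV r2, #4 → r2=4
MOV r6, #100 → r6=100
AND r0, r0, #127 → r0=3&127=3
LDR r0, [r6] → r0=M[100]=17
OR r0, r0, #12 → r0=17|12=29
ADD r6, r6, #4 → r6=100+4=104
ADD r2, r2, #2 → r2=4+2=6
CMP r2, #14  (cmp 6,14)
BLT L1: taken
AND r0, r0, #127 → r0=29&127=29
LDR r0, [r6] → r0=M[104]=3
OR r0, r0, #12 → r0=3|12=15
ADD r6, r6, #4 → r6=104+4=108
ADD r2, r2, #2 → r2=6+2=8
CMP r2, #14  (cmp 8,14)
BLT L1: taken
AND r0, r0, #127 → r0=15&127=15
LDR r0, [r6] → r0=M[108]=0
OR r0, r0, #12 → r0=0|12=12
ADD r6, r6, #4 → r6=108+4=112
ADD r2, r2, #2 → r2=8+2=10
CMP r2, #14  (cmp 10,14)
BLT L1: taken
AND r0, r0, #127 → r0=12&127=12
LDR r0, [r6] → r0=M[112]=-6
OR r0, r0, #12 → r0=(-6)|12=-2
ADD r6, r6, #4 → r6=112+4=116
ADD r2, r2, #2 → r2=10+2=12
CMP r2, #14  (cmp 12,14)
BLT L1: taken
AND r0, r0, #127 → r0=(-2)&127=126
LDR r0, [r6] → r0=M[116]=8
OR r0, r0, #12 → r0=8|12=12
ADD r6, r6, #4 → r6=116+4=120
ADD r2, r2, #2 → r2=12+2=14
CMP r2, #14  (cmp 14,14)
BLT L1: not taken
halt.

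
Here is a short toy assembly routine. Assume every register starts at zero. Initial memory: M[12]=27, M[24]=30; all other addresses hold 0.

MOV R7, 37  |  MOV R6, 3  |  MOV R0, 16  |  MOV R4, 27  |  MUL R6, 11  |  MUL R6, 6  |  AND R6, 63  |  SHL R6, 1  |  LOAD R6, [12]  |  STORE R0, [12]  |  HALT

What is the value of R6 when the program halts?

27

after MOV R7, 37: R7=37
after MOV R6, 3: R6=3
after MOV R0, 16: R0=16
after MOV R4, 27: R4=27
after MUL R6, 11: R6=3*11=33
after MUL R6, 6: R6=33*6=198
after AND R6, 63: R6=198&63=6
after SHL R6, 1: R6=6<<1=12
after LOAD R6, [12]: R6=M[12]=27
STORE R0, [12] → M[12]=16
halt.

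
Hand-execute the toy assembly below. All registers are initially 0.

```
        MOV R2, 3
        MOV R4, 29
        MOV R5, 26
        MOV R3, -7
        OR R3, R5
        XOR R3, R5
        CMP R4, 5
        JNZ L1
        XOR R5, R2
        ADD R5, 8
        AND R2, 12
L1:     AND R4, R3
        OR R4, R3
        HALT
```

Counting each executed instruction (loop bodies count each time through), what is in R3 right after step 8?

R2=3
R4=29
R5=26
R3=-7
R3=(-7)|26=-5
R3=(-5)^26=-31
CMP R4, 5  (cmp 29,5)
JNZ L1: taken
After step 8: R3 = -31.

-31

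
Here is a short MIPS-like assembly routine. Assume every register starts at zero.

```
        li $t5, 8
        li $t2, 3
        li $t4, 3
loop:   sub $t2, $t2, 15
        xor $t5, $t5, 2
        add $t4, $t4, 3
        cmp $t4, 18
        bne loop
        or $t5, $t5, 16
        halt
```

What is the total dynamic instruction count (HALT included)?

30

li $t5, 8 → $t5=8
li $t2, 3 → $t2=3
li $t4, 3 → $t4=3
sub $t2, $t2, 15 → $t2=3-15=-12
xor $t5, $t5, 2 → $t5=8^2=10
add $t4, $t4, 3 → $t4=3+3=6
cmp $t4, 18  (cmp 6,18)
bne loop: taken
sub $t2, $t2, 15 → $t2=(-12)-15=-27
xor $t5, $t5, 2 → $t5=10^2=8
add $t4, $t4, 3 → $t4=6+3=9
cmp $t4, 18  (cmp 9,18)
bne loop: taken
sub $t2, $t2, 15 → $t2=(-27)-15=-42
xor $t5, $t5, 2 → $t5=8^2=10
add $t4, $t4, 3 → $t4=9+3=12
cmp $t4, 18  (cmp 12,18)
bne loop: taken
sub $t2, $t2, 15 → $t2=(-42)-15=-57
xor $t5, $t5, 2 → $t5=10^2=8
add $t4, $t4, 3 → $t4=12+3=15
cmp $t4, 18  (cmp 15,18)
bne loop: taken
sub $t2, $t2, 15 → $t2=(-57)-15=-72
xor $t5, $t5, 2 → $t5=8^2=10
add $t4, $t4, 3 → $t4=15+3=18
cmp $t4, 18  (cmp 18,18)
bne loop: not taken
or $t5, $t5, 16 → $t5=10|16=26
halt.
Total executed instructions: 30.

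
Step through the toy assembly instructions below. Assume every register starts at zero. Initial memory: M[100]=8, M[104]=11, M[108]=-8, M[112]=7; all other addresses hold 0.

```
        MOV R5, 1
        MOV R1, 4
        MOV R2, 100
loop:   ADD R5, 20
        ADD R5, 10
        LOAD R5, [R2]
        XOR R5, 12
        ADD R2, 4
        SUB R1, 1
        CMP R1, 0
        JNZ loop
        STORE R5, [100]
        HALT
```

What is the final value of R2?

MOV R5, 1 → R5=1
MOV R1, 4 → R1=4
MOV R2, 100 → R2=100
ADD R5, 20 → R5=1+20=21
ADD R5, 10 → R5=21+10=31
LOAD R5, [R2] → R5=M[100]=8
XOR R5, 12 → R5=8^12=4
ADD R2, 4 → R2=100+4=104
SUB R1, 1 → R1=4-1=3
CMP R1, 0  (cmp 3,0)
JNZ loop: taken
ADD R5, 20 → R5=4+20=24
ADD R5, 10 → R5=24+10=34
LOAD R5, [R2] → R5=M[104]=11
XOR R5, 12 → R5=11^12=7
ADD R2, 4 → R2=104+4=108
SUB R1, 1 → R1=3-1=2
CMP R1, 0  (cmp 2,0)
JNZ loop: taken
ADD R5, 20 → R5=7+20=27
ADD R5, 10 → R5=27+10=37
LOAD R5, [R2] → R5=M[108]=-8
XOR R5, 12 → R5=(-8)^12=-12
ADD R2, 4 → R2=108+4=112
SUB R1, 1 → R1=2-1=1
CMP R1, 0  (cmp 1,0)
JNZ loop: taken
ADD R5, 20 → R5=(-12)+20=8
ADD R5, 10 → R5=8+10=18
LOAD R5, [R2] → R5=M[112]=7
XOR R5, 12 → R5=7^12=11
ADD R2, 4 → R2=112+4=116
SUB R1, 1 → R1=1-1=0
CMP R1, 0  (cmp 0,0)
JNZ loop: not taken
STORE R5, [100] → M[100]=11
halt.

116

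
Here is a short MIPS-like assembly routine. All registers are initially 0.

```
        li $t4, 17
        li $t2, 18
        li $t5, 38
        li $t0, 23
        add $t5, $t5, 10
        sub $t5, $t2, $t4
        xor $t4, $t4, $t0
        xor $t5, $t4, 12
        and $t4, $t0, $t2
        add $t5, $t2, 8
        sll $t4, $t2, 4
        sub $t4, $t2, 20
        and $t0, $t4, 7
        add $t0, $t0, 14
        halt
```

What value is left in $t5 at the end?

li $t4, 17 → $t4=17
li $t2, 18 → $t2=18
li $t5, 38 → $t5=38
li $t0, 23 → $t0=23
add $t5, $t5, 10 → $t5=38+10=48
sub $t5, $t2, $t4 → $t5=18-17=1
xor $t4, $t4, $t0 → $t4=17^23=6
xor $t5, $t4, 12 → $t5=6^12=10
and $t4, $t0, $t2 → $t4=23&18=18
add $t5, $t2, 8 → $t5=18+8=26
sll $t4, $t2, 4 → $t4=18<<4=288
sub $t4, $t2, 20 → $t4=18-20=-2
and $t0, $t4, 7 → $t0=(-2)&7=6
add $t0, $t0, 14 → $t0=6+14=20
halt.

26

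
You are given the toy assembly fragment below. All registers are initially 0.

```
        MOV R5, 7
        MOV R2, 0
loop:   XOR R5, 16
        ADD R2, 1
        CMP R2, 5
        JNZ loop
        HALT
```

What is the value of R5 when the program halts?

R5=7
R2=0
R5=7^16=23
R2=0+1=1
CMP R2, 5  (cmp 1,5)
JNZ loop: taken
R5=23^16=7
R2=1+1=2
CMP R2, 5  (cmp 2,5)
JNZ loop: taken
R5=7^16=23
R2=2+1=3
CMP R2, 5  (cmp 3,5)
JNZ loop: taken
R5=23^16=7
R2=3+1=4
CMP R2, 5  (cmp 4,5)
JNZ loop: taken
R5=7^16=23
R2=4+1=5
CMP R2, 5  (cmp 5,5)
JNZ loop: not taken
halt.

23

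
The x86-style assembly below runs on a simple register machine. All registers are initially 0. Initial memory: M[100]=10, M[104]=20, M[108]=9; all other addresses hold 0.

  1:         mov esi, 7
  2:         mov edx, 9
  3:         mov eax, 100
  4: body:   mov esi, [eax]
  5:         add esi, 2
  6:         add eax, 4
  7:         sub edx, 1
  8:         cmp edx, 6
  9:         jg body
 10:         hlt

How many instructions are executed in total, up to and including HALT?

22

mov esi, 7 → esi=7
mov edx, 9 → edx=9
mov eax, 100 → eax=100
mov esi, [eax] → esi=M[100]=10
add esi, 2 → esi=10+2=12
add eax, 4 → eax=100+4=104
sub edx, 1 → edx=9-1=8
cmp edx, 6  (cmp 8,6)
jg body: taken
mov esi, [eax] → esi=M[104]=20
add esi, 2 → esi=20+2=22
add eax, 4 → eax=104+4=108
sub edx, 1 → edx=8-1=7
cmp edx, 6  (cmp 7,6)
jg body: taken
mov esi, [eax] → esi=M[108]=9
add esi, 2 → esi=9+2=11
add eax, 4 → eax=108+4=112
sub edx, 1 → edx=7-1=6
cmp edx, 6  (cmp 6,6)
jg body: not taken
halt.
Total executed instructions: 22.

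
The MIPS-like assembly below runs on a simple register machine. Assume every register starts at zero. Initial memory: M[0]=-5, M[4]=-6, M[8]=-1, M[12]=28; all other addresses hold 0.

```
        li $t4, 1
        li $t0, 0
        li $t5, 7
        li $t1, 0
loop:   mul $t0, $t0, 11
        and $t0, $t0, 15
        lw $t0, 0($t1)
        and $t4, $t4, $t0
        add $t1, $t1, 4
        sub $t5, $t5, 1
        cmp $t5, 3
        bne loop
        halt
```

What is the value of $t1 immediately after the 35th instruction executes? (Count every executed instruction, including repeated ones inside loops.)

after li $t4, 1: $t4=1
after li $t0, 0: $t0=0
after li $t5, 7: $t5=7
after li $t1, 0: $t1=0
after mul $t0, $t0, 11: $t0=0*11=0
after and $t0, $t0, 15: $t0=0&15=0
after lw $t0, 0($t1): $t0=M[0]=-5
after and $t4, $t4, $t0: $t4=1&(-5)=1
after add $t1, $t1, 4: $t1=0+4=4
after sub $t5, $t5, 1: $t5=7-1=6
cmp $t5, 3  (cmp 6,3)
bne loop: taken
after mul $t0, $t0, 11: $t0=(-5)*11=-55
after and $t0, $t0, 15: $t0=(-55)&15=9
after lw $t0, 0($t1): $t0=M[4]=-6
after and $t4, $t4, $t0: $t4=1&(-6)=0
after add $t1, $t1, 4: $t1=4+4=8
after sub $t5, $t5, 1: $t5=6-1=5
cmp $t5, 3  (cmp 5,3)
bne loop: taken
after mul $t0, $t0, 11: $t0=(-6)*11=-66
after and $t0, $t0, 15: $t0=(-66)&15=14
after lw $t0, 0($t1): $t0=M[8]=-1
after and $t4, $t4, $t0: $t4=0&(-1)=0
after add $t1, $t1, 4: $t1=8+4=12
after sub $t5, $t5, 1: $t5=5-1=4
cmp $t5, 3  (cmp 4,3)
bne loop: taken
after mul $t0, $t0, 11: $t0=(-1)*11=-11
after and $t0, $t0, 15: $t0=(-11)&15=5
after lw $t0, 0($t1): $t0=M[12]=28
after and $t4, $t4, $t0: $t4=0&28=0
after add $t1, $t1, 4: $t1=12+4=16
after sub $t5, $t5, 1: $t5=4-1=3
cmp $t5, 3  (cmp 3,3)
After step 35: $t1 = 16.

16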